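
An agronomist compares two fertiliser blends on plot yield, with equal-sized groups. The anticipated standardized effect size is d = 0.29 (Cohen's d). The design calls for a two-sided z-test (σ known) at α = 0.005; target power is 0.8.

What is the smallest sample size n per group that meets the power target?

n = 317 per group

Set Φ(δ − 2.807) = 0.8; then δ − 2.807 = Φ⁻¹(0.8) = 0.842, giving δ = 3.649.
(Ignoring the negligible lower-tail rejection probability gives the usual closed-form inversion.)
δ = d·√(n/2) ⇒ n = 2(δ/d)² = 2 × (3.649 / 0.29)² = 316.59.
Round up to the next whole unit.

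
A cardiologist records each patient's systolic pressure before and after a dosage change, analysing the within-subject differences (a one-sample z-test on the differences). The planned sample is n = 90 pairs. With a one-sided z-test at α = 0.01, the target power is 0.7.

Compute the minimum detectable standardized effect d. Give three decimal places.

d ≈ 0.300

Required noncentrality: δ = z_{0.01} + z_{0.30} = 2.326 + 0.524 = 2.851.
δ = d·√n ⇒ d = δ/√n = 2.851/√90 = 0.3005.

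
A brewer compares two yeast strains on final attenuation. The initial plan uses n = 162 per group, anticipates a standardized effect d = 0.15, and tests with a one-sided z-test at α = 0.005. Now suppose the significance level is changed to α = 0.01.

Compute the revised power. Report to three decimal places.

Power ≈ 0.164

δ = d·√(n/2) = 0.15 × √(162/2) = 1.3500 (unchanged). New critical value: z_{0.01} = 2.326.
Revised power = P(Z > 2.326 − δ) = Φ(-0.976) = 0.1644.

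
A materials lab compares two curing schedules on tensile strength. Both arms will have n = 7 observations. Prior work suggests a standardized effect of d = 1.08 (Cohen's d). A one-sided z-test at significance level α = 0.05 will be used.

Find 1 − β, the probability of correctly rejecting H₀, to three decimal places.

Noncentrality parameter: λ = d·√(n/2) = 1.08 × √(7/2) = 2.0205
One-sided α = 0.05 → critical value z_{0.05} = 1.645.
Power = P(Z > 1.645 − λ) = Φ(0.376) = 0.6464.

Power ≈ 0.646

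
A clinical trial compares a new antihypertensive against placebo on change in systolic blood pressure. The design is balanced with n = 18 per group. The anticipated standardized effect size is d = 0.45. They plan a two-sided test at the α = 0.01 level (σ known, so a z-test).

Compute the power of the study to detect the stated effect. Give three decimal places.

Noncentrality parameter: δ = d·√(n/2) = 0.45 × √(18/2) = 1.3500
Critical value for a two-sided test at α = 0.01: z_{α/2} = 2.576.
Power = Φ(δ − 2.576) + Φ(−δ − 2.576) = Φ(-1.226) + Φ(-3.926) = 0.1101 + 0.0000 = 0.1102.

Power ≈ 0.110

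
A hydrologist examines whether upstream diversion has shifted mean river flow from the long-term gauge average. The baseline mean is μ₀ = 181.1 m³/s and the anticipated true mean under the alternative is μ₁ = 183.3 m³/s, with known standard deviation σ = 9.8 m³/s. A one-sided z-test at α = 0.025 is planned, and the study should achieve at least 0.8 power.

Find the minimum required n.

Standardized effect: d = |μ₁ − μ₀| / σ = |183.3 − 181.1| / 9.8 = 0.2245
For power 0.8 need Φ(δ − z_{0.025}) = 0.8, so δ = z_{0.025} + z_{0.20} = 1.960 + 0.842 = 2.802.
δ = d·√n ⇒ n = (δ/d)² = (2.802 / 0.2245)² = 155.75.
Rounding up, n = 156.

n = 156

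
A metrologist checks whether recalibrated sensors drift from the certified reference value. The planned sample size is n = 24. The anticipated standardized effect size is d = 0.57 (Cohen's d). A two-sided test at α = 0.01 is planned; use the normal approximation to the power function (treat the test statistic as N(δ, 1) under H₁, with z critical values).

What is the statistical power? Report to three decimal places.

Noncentrality parameter: δ = d·√n = 0.57 × √24 = 2.7924
Critical value for a two-sided test at α = 0.01: z_{α/2} = 2.576.
Power = Φ(δ − 2.576) + Φ(−δ − 2.576) = Φ(0.217) + Φ(-5.368) = 0.5857 + 0.0000 = 0.5857.

Power ≈ 0.586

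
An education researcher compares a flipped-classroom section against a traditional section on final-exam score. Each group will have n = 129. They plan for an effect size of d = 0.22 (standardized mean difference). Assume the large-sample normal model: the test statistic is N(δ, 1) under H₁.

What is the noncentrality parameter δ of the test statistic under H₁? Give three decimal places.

δ = d·√(n/2) = 0.22 × √(129/2) = 1.7669

δ ≈ 1.767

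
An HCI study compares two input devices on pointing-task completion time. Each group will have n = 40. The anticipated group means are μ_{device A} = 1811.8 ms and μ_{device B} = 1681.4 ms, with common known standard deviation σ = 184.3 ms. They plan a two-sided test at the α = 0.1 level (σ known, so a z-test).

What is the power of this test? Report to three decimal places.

Power ≈ 0.936

Standardized effect: d = |μ_{device A} − μ_{device B}| / σ = |1811.8 − 1681.4| / 184.3 = 0.7075
Noncentrality parameter: λ = d·√(n/2) = 0.7075 × √(40/2) = 3.1642
Two-sided α = 0.1 → critical value z_{0.05} = 1.645.
Power = Φ(λ − 1.645) + Φ(−λ − 1.645) = Φ(1.519) + Φ(-4.809) = 0.9357 + 0.0000 = 0.9357.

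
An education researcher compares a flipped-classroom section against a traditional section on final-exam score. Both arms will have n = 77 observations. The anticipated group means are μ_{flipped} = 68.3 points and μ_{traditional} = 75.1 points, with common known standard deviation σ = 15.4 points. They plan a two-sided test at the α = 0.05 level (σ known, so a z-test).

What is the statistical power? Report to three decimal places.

Power ≈ 0.782

Standardized effect: d = |μ_{flipped} − μ_{traditional}| / σ = |68.3 − 75.1| / 15.4 = 0.4416
Noncentrality parameter: δ = d·√(n/2) = 0.4416 × √(77/2) = 2.7398
Two-sided α = 0.05 → critical value z_{0.025} = 1.960.
Power = Φ(δ − 1.960) + Φ(−δ − 1.960) = Φ(0.780) + Φ(-4.700) = 0.7823 + 0.0000 = 0.7823.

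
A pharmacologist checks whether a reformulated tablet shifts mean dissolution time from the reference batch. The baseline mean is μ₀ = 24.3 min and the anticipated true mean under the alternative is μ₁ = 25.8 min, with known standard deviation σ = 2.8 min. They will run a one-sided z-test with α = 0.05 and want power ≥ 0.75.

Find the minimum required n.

Standardized effect: d = |μ₁ − μ₀| / σ = |25.8 − 24.3| / 2.8 = 0.5357
Set Φ(δ − 1.645) = 0.75; then δ − 1.645 = Φ⁻¹(0.75) = 0.674, giving δ = 2.319.
δ = d·√n ⇒ n = (δ/d)² = (2.319 / 0.5357)² = 18.74.
Round up to the next whole unit.

n = 19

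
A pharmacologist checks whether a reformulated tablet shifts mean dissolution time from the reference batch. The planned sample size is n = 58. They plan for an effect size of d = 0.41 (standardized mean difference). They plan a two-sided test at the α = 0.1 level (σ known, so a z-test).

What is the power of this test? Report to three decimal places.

Power ≈ 0.930

Noncentrality parameter: δ = d·√n = 0.41 × √58 = 3.1225
Critical value for a two-sided test at α = 0.1: z_{α/2} = 1.645.
Power = Φ(δ − 1.645) + Φ(−δ − 1.645) = Φ(1.478) + Φ(-4.767) = 0.9302 + 0.0000 = 0.9302.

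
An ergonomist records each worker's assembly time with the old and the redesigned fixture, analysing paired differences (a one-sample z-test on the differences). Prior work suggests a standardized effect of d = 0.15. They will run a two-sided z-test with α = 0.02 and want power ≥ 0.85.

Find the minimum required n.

Set Φ(δ − 2.326) = 0.85; then δ − 2.326 = Φ⁻¹(0.85) = 1.036, giving δ = 3.363.
(The Φ(−δ − z_{α/2}) term is vanishingly small for δ > 0 and is dropped in the standard sample-size formula.)
δ = d·√n ⇒ n = (δ/d)² = (3.363 / 0.15)² = 502.59.
Rounding up, n = 503.

n = 503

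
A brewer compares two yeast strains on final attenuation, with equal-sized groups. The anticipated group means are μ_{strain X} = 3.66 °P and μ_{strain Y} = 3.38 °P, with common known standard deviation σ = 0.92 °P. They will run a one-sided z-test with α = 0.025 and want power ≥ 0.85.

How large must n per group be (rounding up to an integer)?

n = 194 per group

Standardized effect: d = |μ_{strain X} − μ_{strain Y}| / σ = |3.66 − 3.38| / 0.92 = 0.3043
Set Φ(δ − 1.960) = 0.85; then δ − 1.960 = Φ⁻¹(0.85) = 1.036, giving δ = 2.996.
δ = d·√(n/2) ⇒ n = 2(δ/d)² = 2 × (2.996 / 0.3043)² = 193.86.
Round up to the next whole unit.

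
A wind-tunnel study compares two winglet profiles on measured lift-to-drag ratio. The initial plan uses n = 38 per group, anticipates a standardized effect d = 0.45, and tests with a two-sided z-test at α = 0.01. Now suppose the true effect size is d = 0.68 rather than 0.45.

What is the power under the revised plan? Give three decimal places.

Power ≈ 0.651

With d = 0.68: δ = d·√(n/2) = 0.68 × √(38/2) = 2.9641. Critical value z_{0.005} = 2.576.
Revised power = Φ(δ − 2.576) + Φ(−δ − 2.576) = Φ(0.388) + Φ(-5.540) = 0.6511 + 0.0000 = 0.6511.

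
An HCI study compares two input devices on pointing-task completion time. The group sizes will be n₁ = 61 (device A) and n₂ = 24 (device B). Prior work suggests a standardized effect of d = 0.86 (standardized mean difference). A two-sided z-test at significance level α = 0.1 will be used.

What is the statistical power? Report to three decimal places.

Noncentrality parameter: δ = d / √(1/n₁ + 1/n₂) = 0.86 / √(1/61 + 1/24) = 3.5691
Two-sided α = 0.1 → critical value z_{0.05} = 1.645.
Power = Φ(δ − 1.645) + Φ(−δ − 1.645) = Φ(1.924) + Φ(-5.214) = 0.9728 + 0.0000 = 0.9728.

Power ≈ 0.973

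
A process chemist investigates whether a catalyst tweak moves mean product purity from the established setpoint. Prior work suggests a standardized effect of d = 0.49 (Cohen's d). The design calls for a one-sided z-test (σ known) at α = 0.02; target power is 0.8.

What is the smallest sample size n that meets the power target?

For power 0.8 need Φ(δ − z_{0.02}) = 0.8, so δ = z_{0.02} + z_{0.20} = 2.054 + 0.842 = 2.895.
δ = d·√n ⇒ n = (δ/d)² = (2.895 / 0.49)² = 34.92.
Rounding up, n = 35.

n = 35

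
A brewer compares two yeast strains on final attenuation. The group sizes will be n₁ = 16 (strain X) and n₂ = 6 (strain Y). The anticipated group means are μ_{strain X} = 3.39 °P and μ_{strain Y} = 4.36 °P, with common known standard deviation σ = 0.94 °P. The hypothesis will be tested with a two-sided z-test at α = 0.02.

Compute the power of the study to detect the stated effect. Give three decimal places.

Power ≈ 0.432

Standardized effect: d = |μ_{strain X} − μ_{strain Y}| / σ = |3.39 − 4.36| / 0.94 = 1.0319
Noncentrality parameter: δ = d / √(1/n₁ + 1/n₂) = 1.0319 / √(1/16 + 1/6) = 2.1556
Critical value for a two-sided test at α = 0.02: z_{α/2} = 2.326.
Power = Φ(δ − 2.326) + Φ(−δ − 2.326) = Φ(-0.171) + Φ(-4.482) = 0.4322 + 0.0000 = 0.4322.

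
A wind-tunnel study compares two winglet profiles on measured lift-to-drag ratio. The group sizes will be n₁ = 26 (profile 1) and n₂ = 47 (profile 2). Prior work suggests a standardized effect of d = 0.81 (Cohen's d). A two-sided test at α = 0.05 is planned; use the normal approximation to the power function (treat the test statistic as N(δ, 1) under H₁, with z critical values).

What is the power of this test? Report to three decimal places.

Power ≈ 0.912

Noncentrality parameter: δ = d / √(1/n₁ + 1/n₂) = 0.81 / √(1/26 + 1/47) = 3.3141
Critical value for a two-sided test at α = 0.05: z_{α/2} = 1.960.
Power = Φ(δ − 1.960) + Φ(−δ − 1.960) = Φ(1.354) + Φ(-5.274) = 0.9121 + 0.0000 = 0.9121.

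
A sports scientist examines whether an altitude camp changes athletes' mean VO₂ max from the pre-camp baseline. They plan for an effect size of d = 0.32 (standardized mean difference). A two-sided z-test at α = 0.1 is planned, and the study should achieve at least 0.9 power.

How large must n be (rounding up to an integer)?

n = 84

For power 0.9 need Φ(δ − z_{0.05}) = 0.9, so δ = z_{0.05} + z_{0.10} = 1.645 + 1.282 = 2.926.
(Ignoring the negligible lower-tail rejection probability gives the usual closed-form inversion.)
δ = d·√n ⇒ n = (δ/d)² = (2.926 / 0.32)² = 83.63.
Round up to the next whole unit.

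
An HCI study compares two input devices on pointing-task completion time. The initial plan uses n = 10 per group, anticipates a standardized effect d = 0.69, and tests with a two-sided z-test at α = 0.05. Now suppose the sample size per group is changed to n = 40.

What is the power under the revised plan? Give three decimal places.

With n = 40 per group: δ = d·√(n/2) = 0.69 × √(40/2) = 3.0858. Critical value z_{0.025} = 1.960.
Revised power = Φ(δ − 1.960) + Φ(−δ − 1.960) = Φ(1.126) + Φ(-5.046) = 0.8699 + 0.0000 = 0.8699.

Power ≈ 0.870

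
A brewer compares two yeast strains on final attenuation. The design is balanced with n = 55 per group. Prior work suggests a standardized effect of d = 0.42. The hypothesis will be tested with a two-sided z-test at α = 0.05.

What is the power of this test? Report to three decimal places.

Noncentrality parameter: δ = d·√(n/2) = 0.42 × √(55/2) = 2.2025
Critical value for a two-sided test at α = 0.05: z_{α/2} = 1.960.
Power = Φ(δ − 1.960) + Φ(−δ − 1.960) = Φ(0.243) + Φ(-4.162) = 0.5958 + 0.0000 = 0.5958.

Power ≈ 0.596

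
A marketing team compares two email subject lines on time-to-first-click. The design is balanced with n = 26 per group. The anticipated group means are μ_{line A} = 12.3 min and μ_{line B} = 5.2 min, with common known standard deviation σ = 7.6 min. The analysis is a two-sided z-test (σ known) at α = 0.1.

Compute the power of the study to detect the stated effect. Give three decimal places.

Standardized effect: d = |μ_{line A} − μ_{line B}| / σ = |12.3 − 5.2| / 7.6 = 0.9342
Noncentrality parameter: δ = d·√(n/2) = 0.9342 × √(26/2) = 3.3683
Two-sided α = 0.1 → critical value z_{0.05} = 1.645.
Power = Φ(δ − 1.645) + Φ(−δ − 1.645) = Φ(1.723) + Φ(-5.013) = 0.9576 + 0.0000 = 0.9576.

Power ≈ 0.958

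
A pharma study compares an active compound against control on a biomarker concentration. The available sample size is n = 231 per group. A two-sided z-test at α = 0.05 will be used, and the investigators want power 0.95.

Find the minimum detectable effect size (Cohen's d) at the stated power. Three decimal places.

Need Φ(δ − 1.960) = 0.95, so δ = 1.960 + 1.645 = 3.605.
(The second rejection-region term Φ(−δ − z_{α/2}) is negligible and dropped.)
δ = d·√(n/2) ⇒ d = δ/√(n/2) = 3.605/√(231/2) = 0.3354.

d ≈ 0.335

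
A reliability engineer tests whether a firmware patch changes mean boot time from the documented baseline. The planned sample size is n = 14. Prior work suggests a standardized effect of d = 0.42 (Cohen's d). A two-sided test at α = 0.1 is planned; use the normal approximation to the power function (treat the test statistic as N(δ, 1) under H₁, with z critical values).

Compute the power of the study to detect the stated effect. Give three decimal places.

Power ≈ 0.471

Noncentrality parameter: δ = d·√n = 0.42 × √14 = 1.5715
Two-sided α = 0.1 → critical value z_{0.05} = 1.645.
Power = Φ(δ − 1.645) + Φ(−δ − 1.645) = Φ(-0.073) + Φ(-3.216) = 0.4708 + 0.0006 = 0.4714.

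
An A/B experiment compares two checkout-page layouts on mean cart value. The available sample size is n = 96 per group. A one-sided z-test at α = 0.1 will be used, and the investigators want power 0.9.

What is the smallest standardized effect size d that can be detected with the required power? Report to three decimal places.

d ≈ 0.370

Need Φ(δ − 1.282) = 0.9, so δ = 1.282 + 1.282 = 2.563.
δ = d·√(n/2) ⇒ d = δ/√(n/2) = 2.563/√(96/2) = 0.3700.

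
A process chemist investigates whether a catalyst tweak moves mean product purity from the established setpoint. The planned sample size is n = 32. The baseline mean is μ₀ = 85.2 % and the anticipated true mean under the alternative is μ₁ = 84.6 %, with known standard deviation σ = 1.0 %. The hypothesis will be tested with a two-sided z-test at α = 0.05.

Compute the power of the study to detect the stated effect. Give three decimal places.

Power ≈ 0.924

Standardized effect: d = |μ₁ − μ₀| / σ = |84.6 − 85.2| / 1.0 = 0.6000
Noncentrality parameter: δ = d·√n = 0.6000 × √32 = 3.3941
Critical value for a two-sided test at α = 0.05: z_{α/2} = 1.960.
Power = Φ(δ − 1.960) + Φ(−δ − 1.960) = Φ(1.434) + Φ(-5.354) = 0.9242 + 0.0000 = 0.9242.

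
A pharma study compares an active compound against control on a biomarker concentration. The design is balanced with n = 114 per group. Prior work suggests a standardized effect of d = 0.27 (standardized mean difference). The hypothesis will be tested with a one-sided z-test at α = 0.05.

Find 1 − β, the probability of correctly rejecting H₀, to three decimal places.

Noncentrality parameter: δ = d·√(n/2) = 0.27 × √(114/2) = 2.0385
Critical value for a one-sided test at α = 0.05: z_α = 1.645.
Power = Φ(δ − 1.645) = Φ(0.394) = 0.6531.

Power ≈ 0.653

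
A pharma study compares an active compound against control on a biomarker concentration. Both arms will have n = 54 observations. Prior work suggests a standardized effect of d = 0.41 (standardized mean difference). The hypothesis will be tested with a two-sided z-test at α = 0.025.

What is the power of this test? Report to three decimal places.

Power ≈ 0.456

Noncentrality parameter: δ = d·√(n/2) = 0.41 × √(54/2) = 2.1304
Two-sided α = 0.025 → critical value z_{0.0125} = 2.241.
Power = Φ(δ − 2.241) + Φ(−δ − 2.241) = Φ(-0.111) + Φ(-4.372) = 0.4558 + 0.0000 = 0.4558.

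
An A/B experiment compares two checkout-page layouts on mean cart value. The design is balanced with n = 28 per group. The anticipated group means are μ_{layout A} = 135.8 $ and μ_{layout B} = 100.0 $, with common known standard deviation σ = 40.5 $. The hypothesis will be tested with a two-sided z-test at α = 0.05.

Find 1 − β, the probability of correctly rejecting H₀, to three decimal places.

Standardized effect: d = |μ_{layout A} − μ_{layout B}| / σ = |135.8 − 100.0| / 40.5 = 0.8840
Noncentrality parameter: δ = d·√(n/2) = 0.8840 × √(28/2) = 3.3074
Critical value for a two-sided test at α = 0.05: z_{α/2} = 1.960.
Power = Φ(δ − 1.960) + Φ(−δ − 1.960) = Φ(1.347) + Φ(-5.267) = 0.9111 + 0.0000 = 0.9111.

Power ≈ 0.911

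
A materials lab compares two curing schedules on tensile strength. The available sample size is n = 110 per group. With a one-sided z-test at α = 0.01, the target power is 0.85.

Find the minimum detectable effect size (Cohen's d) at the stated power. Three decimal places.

d ≈ 0.453

Need Φ(δ − 2.326) = 0.85, so δ = 2.326 + 1.036 = 3.363.
δ = d·√(n/2) ⇒ d = δ/√(n/2) = 3.363/√(110/2) = 0.4534.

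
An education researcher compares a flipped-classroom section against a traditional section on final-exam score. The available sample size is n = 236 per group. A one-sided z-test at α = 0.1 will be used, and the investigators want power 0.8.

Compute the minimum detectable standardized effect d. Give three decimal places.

d ≈ 0.195

Need Φ(δ − 1.282) = 0.8, so δ = 1.282 + 0.842 = 2.123.
δ = d·√(n/2) ⇒ d = δ/√(n/2) = 2.123/√(236/2) = 0.1955.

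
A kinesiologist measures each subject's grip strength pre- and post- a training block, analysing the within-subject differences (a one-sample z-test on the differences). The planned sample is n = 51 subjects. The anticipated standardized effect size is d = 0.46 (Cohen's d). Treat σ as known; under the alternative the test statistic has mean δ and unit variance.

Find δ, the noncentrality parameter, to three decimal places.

The noncentrality parameter scales effect size by the design's sample-size factor: δ = d·√n = 0.46 × √51 = 3.2851

δ ≈ 3.285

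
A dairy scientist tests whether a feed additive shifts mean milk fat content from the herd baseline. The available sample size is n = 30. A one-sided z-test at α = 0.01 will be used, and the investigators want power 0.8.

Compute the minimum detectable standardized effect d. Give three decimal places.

d ≈ 0.578

Required noncentrality: δ = z_{0.01} + z_{0.20} = 2.326 + 0.842 = 3.168.
δ = d·√n ⇒ d = δ/√n = 3.168/√30 = 0.5784.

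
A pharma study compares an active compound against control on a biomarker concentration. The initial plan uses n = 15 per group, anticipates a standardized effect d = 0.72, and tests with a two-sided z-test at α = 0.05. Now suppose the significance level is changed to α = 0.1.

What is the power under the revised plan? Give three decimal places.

δ = d·√(n/2) = 0.72 × √(15/2) = 1.9718 (unchanged). New critical value: z_{0.05} = 1.645.
Revised power = Φ(δ − 1.645) + Φ(−δ − 1.645) = Φ(0.327) + Φ(-3.617) = 0.6281 + 0.0001 = 0.6283.

Power ≈ 0.628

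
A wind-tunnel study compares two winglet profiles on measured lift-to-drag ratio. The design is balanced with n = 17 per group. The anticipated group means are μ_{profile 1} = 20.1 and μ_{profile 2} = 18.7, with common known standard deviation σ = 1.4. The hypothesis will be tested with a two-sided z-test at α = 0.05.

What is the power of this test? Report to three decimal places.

Power ≈ 0.830

Standardized effect: d = |μ_{profile 1} − μ_{profile 2}| / σ = |20.1 − 18.7| / 1.4 = 1.0000
Noncentrality parameter: δ = d·√(n/2) = 1.0000 × √(17/2) = 2.9155
Two-sided α = 0.05 → critical value z_{0.025} = 1.960.
Power = Φ(δ − 1.960) + Φ(−δ − 1.960) = Φ(0.956) + Φ(-4.875) = 0.8303 + 0.0000 = 0.8303.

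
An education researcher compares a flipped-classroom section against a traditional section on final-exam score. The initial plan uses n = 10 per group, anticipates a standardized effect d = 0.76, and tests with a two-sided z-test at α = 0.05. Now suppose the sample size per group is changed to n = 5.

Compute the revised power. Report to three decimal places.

With n = 5 per group: δ = d·√(n/2) = 0.76 × √(5/2) = 1.2017. Critical value z_{0.025} = 1.960.
Revised power = Φ(δ − 1.960) + Φ(−δ − 1.960) = Φ(-0.758) + Φ(-3.162) = 0.2241 + 0.0008 = 0.2249.

Power ≈ 0.225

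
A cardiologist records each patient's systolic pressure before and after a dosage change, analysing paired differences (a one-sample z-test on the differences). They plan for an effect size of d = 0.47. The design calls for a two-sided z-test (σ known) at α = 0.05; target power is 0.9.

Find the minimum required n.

Set Φ(δ − 1.960) = 0.9; then δ − 1.960 = Φ⁻¹(0.9) = 1.282, giving δ = 3.242.
(The Φ(−δ − z_{α/2}) term is vanishingly small for δ > 0 and is dropped in the standard sample-size formula.)
δ = d·√n ⇒ n = (δ/d)² = (3.242 / 0.47)² = 47.57.
Rounding up, n = 48.

n = 48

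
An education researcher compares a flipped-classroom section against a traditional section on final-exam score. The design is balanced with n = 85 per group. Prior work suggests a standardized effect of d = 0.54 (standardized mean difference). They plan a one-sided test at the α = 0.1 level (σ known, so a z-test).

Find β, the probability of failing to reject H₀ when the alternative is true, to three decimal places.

Noncentrality parameter: δ = d·√(n/2) = 0.54 × √(85/2) = 3.5204
One-sided α = 0.1 → critical value z_{0.1} = 1.282.
Power = Φ(δ − 1.282) = Φ(2.239) = 0.9874.
Type II error: β = 1 − power = 1 − 0.9874 = 0.0126.

β ≈ 0.013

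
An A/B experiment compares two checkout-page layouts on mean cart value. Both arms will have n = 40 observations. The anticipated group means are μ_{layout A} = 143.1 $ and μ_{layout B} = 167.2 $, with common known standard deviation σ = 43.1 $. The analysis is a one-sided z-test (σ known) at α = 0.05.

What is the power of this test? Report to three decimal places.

Standardized effect: d = |μ_{layout A} − μ_{layout B}| / σ = |143.1 − 167.2| / 43.1 = 0.5592
Noncentrality parameter: δ = d·√(n/2) = 0.5592 × √(40/2) = 2.5007
One-sided α = 0.05 → critical value z_{0.05} = 1.645.
Power = P(Z > 1.645 − δ) = Φ(0.856) = 0.8039.

Power ≈ 0.804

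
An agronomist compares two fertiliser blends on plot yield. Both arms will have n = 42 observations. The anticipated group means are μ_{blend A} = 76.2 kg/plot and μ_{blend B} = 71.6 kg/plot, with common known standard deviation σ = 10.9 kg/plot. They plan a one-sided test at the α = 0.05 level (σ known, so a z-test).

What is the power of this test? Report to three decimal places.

Standardized effect: d = |μ_{blend A} − μ_{blend B}| / σ = |76.2 − 71.6| / 10.9 = 0.4220
Noncentrality parameter: δ = d·√(n/2) = 0.4220 × √(42/2) = 1.9339
One-sided α = 0.05 → critical value z_{0.05} = 1.645.
Power = Φ(δ − 1.645) = Φ(0.289) = 0.6137.

Power ≈ 0.614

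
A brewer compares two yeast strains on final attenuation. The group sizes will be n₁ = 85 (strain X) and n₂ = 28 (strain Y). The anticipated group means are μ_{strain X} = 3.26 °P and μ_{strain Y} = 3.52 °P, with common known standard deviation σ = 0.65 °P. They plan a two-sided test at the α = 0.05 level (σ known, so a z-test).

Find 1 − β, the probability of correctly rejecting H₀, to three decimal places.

Standardized effect: d = |μ_{strain X} − μ_{strain Y}| / σ = |3.26 − 3.52| / 0.65 = 0.4000
Noncentrality parameter: δ = d / √(1/n₁ + 1/n₂) = 0.4000 / √(1/85 + 1/28) = 1.8357
Two-sided α = 0.05 → critical value z_{0.025} = 1.960.
Power = Φ(δ − 1.960) + Φ(−δ − 1.960) = Φ(-0.124) + Φ(-3.796) = 0.4506 + 0.0001 = 0.4506.

Power ≈ 0.451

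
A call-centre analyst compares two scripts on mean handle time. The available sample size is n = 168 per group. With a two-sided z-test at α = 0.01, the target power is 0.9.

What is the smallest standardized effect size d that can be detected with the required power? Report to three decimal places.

Need Φ(δ − 2.576) = 0.9, so δ = 2.576 + 1.282 = 3.857.
(Lower-tail contribution to power is negligible for δ > 0.)
δ = d·√(n/2) ⇒ d = δ/√(n/2) = 3.857/√(168/2) = 0.4209.

d ≈ 0.421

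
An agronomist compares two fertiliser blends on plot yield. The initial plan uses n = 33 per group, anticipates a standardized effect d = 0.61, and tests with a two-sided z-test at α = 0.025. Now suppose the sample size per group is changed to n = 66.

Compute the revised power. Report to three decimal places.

Power ≈ 0.897

With n = 66 per group: δ = d·√(n/2) = 0.61 × √(66/2) = 3.5042. Critical value z_{0.0125} = 2.241.
Revised power = Φ(δ − 2.241) + Φ(−δ − 2.241) = Φ(1.263) + Φ(-5.746) = 0.8967 + 0.0000 = 0.8967.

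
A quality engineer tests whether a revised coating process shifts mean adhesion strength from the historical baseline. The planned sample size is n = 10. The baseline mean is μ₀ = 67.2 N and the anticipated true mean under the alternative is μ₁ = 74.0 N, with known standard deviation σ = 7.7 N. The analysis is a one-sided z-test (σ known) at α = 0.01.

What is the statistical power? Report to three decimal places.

Standardized effect: d = |μ₁ − μ₀| / σ = |74.0 − 67.2| / 7.7 = 0.8831
Noncentrality parameter: δ = d·√n = 0.8831 × √10 = 2.7927
Critical value for a one-sided test at α = 0.01: z_α = 2.326.
Power = P(Z > 2.326 − δ) = Φ(0.466) = 0.6795.

Power ≈ 0.680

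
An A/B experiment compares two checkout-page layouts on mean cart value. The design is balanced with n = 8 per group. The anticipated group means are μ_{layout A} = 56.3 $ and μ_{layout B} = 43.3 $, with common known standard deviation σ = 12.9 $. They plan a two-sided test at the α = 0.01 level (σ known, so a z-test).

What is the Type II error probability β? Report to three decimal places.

Standardized effect: d = |μ_{layout A} − μ_{layout B}| / σ = |56.3 − 43.3| / 12.9 = 1.0078
Noncentrality parameter: δ = d·√(n/2) = 1.0078 × √(8/2) = 2.0155
Critical value for a two-sided test at α = 0.01: z_{α/2} = 2.576.
Power = Φ(δ − 2.576) + Φ(−δ − 2.576) = Φ(-0.560) + Φ(-4.591) = 0.2876 + 0.0000 = 0.2876.
Type II error: β = 1 − power = 1 − 0.2876 = 0.7124.

β ≈ 0.712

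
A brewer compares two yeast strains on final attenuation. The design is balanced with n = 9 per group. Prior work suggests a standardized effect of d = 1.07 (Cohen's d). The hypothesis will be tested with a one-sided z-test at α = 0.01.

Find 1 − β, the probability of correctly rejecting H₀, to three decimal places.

Noncentrality parameter: λ = d·√(n/2) = 1.07 × √(9/2) = 2.2698
One-sided α = 0.01 → critical value z_{0.01} = 2.326.
Power = Φ(λ − 2.326) = Φ(-0.057) = 0.4775.

Power ≈ 0.477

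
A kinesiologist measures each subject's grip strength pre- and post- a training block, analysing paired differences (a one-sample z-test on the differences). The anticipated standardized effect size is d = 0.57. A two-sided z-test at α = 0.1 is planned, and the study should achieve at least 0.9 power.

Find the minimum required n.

n = 27

Set Φ(δ − 1.645) = 0.9; then δ − 1.645 = Φ⁻¹(0.9) = 1.282, giving δ = 2.926.
(The Φ(−δ − z_{α/2}) term is vanishingly small for δ > 0 and is dropped in the standard sample-size formula.)
δ = d·√n ⇒ n = (δ/d)² = (2.926 / 0.57)² = 26.36.
Round up to the next whole unit.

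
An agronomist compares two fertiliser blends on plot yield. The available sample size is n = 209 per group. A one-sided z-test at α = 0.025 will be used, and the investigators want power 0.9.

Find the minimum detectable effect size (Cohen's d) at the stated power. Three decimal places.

d ≈ 0.317

Need Φ(δ − 1.960) = 0.9, so δ = 1.960 + 1.282 = 3.242.
δ = d·√(n/2) ⇒ d = δ/√(n/2) = 3.242/√(209/2) = 0.3171.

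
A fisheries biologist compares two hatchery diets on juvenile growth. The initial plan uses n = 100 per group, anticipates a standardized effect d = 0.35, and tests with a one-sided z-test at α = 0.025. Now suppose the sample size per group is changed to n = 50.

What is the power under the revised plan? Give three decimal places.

Power ≈ 0.417

With n = 50 per group: δ = d·√(n/2) = 0.35 × √(50/2) = 1.7500. Critical value z_{0.025} = 1.960.
Revised power = P(Z > 1.960 − δ) = Φ(-0.210) = 0.4168.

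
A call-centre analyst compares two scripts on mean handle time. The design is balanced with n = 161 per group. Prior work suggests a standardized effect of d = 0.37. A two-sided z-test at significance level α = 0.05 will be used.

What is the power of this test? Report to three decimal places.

Power ≈ 0.913

Noncentrality parameter: δ = d·√(n/2) = 0.37 × √(161/2) = 3.3197
Two-sided α = 0.05 → critical value z_{0.025} = 1.960.
Power = Φ(δ − 1.960) + Φ(−δ − 1.960) = Φ(1.360) + Φ(-5.280) = 0.9130 + 0.0000 = 0.9130.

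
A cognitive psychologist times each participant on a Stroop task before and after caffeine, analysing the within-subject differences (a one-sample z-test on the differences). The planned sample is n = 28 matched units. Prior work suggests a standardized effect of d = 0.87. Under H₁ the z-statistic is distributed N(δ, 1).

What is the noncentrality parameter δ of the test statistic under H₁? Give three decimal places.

δ ≈ 4.604

δ = d·√n = 0.87 × √28 = 4.6036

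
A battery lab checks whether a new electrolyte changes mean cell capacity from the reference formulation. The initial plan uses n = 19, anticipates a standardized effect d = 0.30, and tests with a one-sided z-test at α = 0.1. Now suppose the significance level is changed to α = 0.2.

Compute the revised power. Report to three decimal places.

Power ≈ 0.679

δ = d·√n = 0.30 × √19 = 1.3077 (unchanged). New critical value: z_{0.2} = 0.842.
Revised power = Φ(δ − 0.842) = Φ(0.466) = 0.6794.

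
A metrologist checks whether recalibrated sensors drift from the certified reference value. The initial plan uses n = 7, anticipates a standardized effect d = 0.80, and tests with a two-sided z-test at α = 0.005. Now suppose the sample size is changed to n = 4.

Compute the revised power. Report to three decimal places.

Power ≈ 0.114

With n = 4: δ = d·√n = 0.80 × √4 = 1.6000. Critical value z_{0.0025} = 2.807.
Revised power = Φ(δ − 2.807) + Φ(−δ − 2.807) = Φ(-1.207) + Φ(-4.407) = 0.1137 + 0.0000 = 0.1137.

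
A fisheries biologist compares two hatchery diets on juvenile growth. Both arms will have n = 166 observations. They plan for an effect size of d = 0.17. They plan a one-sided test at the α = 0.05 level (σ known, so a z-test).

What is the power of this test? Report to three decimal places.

Noncentrality parameter: δ = d·√(n/2) = 0.17 × √(166/2) = 1.5488
Critical value for a one-sided test at α = 0.05: z_α = 1.645.
Power = P(Z > 1.645 − δ) = Φ(-0.096) = 0.4617.

Power ≈ 0.462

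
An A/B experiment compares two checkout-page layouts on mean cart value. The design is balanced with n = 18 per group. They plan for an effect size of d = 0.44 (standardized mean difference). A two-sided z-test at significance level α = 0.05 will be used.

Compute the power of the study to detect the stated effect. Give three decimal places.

Noncentrality parameter: δ = d·√(n/2) = 0.44 × √(18/2) = 1.3200
Critical value for a two-sided test at α = 0.05: z_{α/2} = 1.960.
Power = Φ(δ − 1.960) + Φ(−δ − 1.960) = Φ(-0.640) + Φ(-3.280) = 0.2611 + 0.0005 = 0.2616.

Power ≈ 0.262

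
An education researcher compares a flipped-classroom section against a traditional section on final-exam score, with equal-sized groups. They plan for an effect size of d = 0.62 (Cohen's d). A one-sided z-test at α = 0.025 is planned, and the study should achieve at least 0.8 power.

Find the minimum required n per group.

Set Φ(δ − 1.960) = 0.8; then δ − 1.960 = Φ⁻¹(0.8) = 0.842, giving δ = 2.802.
δ = d·√(n/2) ⇒ n = 2(δ/d)² = 2 × (2.802 / 0.62)² = 40.84.
Rounding up, n = 41 per group.

n = 41 per group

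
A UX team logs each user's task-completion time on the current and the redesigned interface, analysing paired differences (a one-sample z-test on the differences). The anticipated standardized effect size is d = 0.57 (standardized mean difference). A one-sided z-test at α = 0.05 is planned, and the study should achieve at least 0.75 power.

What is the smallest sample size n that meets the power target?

n = 17

Set Φ(δ − 1.645) = 0.75; then δ − 1.645 = Φ⁻¹(0.75) = 0.674, giving δ = 2.319.
δ = d·√n ⇒ n = (δ/d)² = (2.319 / 0.57)² = 16.56.
Rounding up, n = 17.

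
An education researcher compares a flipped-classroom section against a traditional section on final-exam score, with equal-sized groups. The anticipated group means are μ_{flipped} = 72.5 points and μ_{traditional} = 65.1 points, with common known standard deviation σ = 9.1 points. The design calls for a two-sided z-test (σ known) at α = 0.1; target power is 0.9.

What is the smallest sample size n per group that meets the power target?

n = 26 per group

Standardized effect: d = |μ_{flipped} − μ_{traditional}| / σ = |72.5 − 65.1| / 9.1 = 0.8132
Set Φ(δ − 1.645) = 0.9; then δ − 1.645 = Φ⁻¹(0.9) = 1.282, giving δ = 2.926.
(For δ > 0 the lower-tail rejection region contributes negligibly to power, so the one-term inversion is standard.)
δ = d·√(n/2) ⇒ n = 2(δ/d)² = 2 × (2.926 / 0.8132)² = 25.90.
Rounding up, n = 26 per group.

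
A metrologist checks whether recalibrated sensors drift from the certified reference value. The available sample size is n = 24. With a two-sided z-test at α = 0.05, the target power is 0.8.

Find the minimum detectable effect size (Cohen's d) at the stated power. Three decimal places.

Required noncentrality: δ = z_{0.025} + z_{0.20} = 1.960 + 0.842 = 2.802.
(Lower-tail contribution to power is negligible for δ > 0.)
δ = d·√n ⇒ d = δ/√n = 2.802/√24 = 0.5719.

d ≈ 0.572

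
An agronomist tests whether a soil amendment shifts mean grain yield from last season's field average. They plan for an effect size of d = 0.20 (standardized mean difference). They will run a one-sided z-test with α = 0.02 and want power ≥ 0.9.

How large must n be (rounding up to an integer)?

Set Φ(δ − 2.054) = 0.9; then δ − 2.054 = Φ⁻¹(0.9) = 1.282, giving δ = 3.335.
δ = d·√n ⇒ n = (δ/d)² = (3.335 / 0.20)² = 278.11.
Rounding up, n = 279.

n = 279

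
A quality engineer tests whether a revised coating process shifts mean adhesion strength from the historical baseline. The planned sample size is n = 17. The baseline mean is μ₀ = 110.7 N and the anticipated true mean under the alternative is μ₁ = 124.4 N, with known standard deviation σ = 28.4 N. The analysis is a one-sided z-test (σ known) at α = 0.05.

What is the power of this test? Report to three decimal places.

Power ≈ 0.635

Standardized effect: d = |μ₁ − μ₀| / σ = |124.4 − 110.7| / 28.4 = 0.4824
Noncentrality parameter: δ = d·√n = 0.4824 × √17 = 1.9890
Critical value for a one-sided test at α = 0.05: z_α = 1.645.
Power = Φ(δ − 1.645) = Φ(0.344) = 0.6346.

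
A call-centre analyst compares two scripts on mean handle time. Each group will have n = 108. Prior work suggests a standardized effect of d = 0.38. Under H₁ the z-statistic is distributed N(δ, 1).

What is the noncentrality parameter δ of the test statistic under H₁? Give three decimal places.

δ ≈ 2.792

The noncentrality parameter scales effect size by the design's sample-size factor: δ = d·√(n/2) = 0.38 × √(108/2) = 2.7924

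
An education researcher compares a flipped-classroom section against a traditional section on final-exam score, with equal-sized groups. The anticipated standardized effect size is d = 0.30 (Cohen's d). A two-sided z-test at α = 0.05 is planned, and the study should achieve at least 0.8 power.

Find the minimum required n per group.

For power 0.8 need Φ(δ − z_{0.025}) = 0.8, so δ = z_{0.025} + z_{0.20} = 1.960 + 0.842 = 2.802.
(For δ > 0 the lower-tail rejection region contributes negligibly to power, so the one-term inversion is standard.)
δ = d·√(n/2) ⇒ n = 2(δ/d)² = 2 × (2.802 / 0.30)² = 174.42.
Rounding up, n = 175 per group.

n = 175 per group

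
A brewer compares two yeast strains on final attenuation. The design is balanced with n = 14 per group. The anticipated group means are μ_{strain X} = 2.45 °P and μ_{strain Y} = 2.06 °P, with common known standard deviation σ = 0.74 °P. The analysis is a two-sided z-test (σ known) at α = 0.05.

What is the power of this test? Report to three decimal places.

Power ≈ 0.286

Standardized effect: d = |μ_{strain X} − μ_{strain Y}| / σ = |2.45 − 2.06| / 0.74 = 0.5270
Noncentrality parameter: δ = d·√(n/2) = 0.5270 × √(14/2) = 1.3944
Two-sided α = 0.05 → critical value z_{0.025} = 1.960.
Power = Φ(δ − 1.960) + Φ(−δ − 1.960) = Φ(-0.566) + Φ(-3.354) = 0.2858 + 0.0004 = 0.2862.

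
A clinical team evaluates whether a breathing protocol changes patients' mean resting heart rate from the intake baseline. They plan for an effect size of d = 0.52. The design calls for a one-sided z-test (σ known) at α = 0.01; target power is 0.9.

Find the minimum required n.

Set Φ(δ − 2.326) = 0.9; then δ − 2.326 = Φ⁻¹(0.9) = 1.282, giving δ = 3.608.
δ = d·√n ⇒ n = (δ/d)² = (3.608 / 0.52)² = 48.14.
Rounding up, n = 49.

n = 49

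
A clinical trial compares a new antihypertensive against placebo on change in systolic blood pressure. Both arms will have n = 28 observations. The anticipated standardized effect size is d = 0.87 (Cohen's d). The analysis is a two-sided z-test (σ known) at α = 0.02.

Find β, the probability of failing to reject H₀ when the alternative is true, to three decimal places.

Noncentrality parameter: δ = d·√(n/2) = 0.87 × √(28/2) = 3.2552
Critical value for a two-sided test at α = 0.02: z_{α/2} = 2.326.
Power = Φ(δ − 2.326) + Φ(−δ − 2.326) = Φ(0.929) + Φ(-5.582) = 0.8235 + 0.0000 = 0.8235.
Type II error: β = 1 − power = 1 − 0.8235 = 0.1765.

β ≈ 0.176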